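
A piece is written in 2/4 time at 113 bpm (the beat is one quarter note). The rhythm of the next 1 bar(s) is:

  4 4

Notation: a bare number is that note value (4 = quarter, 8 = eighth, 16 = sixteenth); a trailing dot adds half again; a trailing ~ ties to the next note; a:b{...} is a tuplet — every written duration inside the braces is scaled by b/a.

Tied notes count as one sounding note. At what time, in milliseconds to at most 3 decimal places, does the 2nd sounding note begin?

note 2 onset = 1b = 530.973ms

1. 0.0ms @ 0 + 530.973ms (1)
2. 530.973ms @ 1 + 530.973ms (1)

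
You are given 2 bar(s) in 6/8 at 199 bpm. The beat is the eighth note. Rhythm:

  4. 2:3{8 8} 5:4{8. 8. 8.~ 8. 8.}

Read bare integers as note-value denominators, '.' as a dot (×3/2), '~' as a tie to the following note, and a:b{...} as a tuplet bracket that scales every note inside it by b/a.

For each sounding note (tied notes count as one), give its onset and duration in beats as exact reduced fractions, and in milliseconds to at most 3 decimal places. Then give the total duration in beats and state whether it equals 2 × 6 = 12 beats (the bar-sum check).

1) 0.0ms=0b +904.523ms=3b
2) 904.523ms=3b +452.261ms=3/2b
3) 1356.784ms=9/2b +452.261ms=3/2b
4) 1809.045ms=6b +361.809ms=6/5b
5) 2170.854ms=36/5b +361.809ms=6/5b
6) 2532.663ms=42/5b +723.618ms=12/5b
7) 3256.281ms=54/5b +361.809ms=6/5b
Σ=12b of 12 (199bpm 6/8) — PASS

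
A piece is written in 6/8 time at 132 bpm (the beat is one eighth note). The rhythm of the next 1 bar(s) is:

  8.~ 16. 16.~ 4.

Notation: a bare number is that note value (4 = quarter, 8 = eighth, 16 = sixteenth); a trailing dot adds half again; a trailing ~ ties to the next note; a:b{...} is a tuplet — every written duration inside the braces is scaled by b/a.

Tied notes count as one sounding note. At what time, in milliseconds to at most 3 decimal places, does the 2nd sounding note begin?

1. 0.0ms @ 0 + 1022.727ms (9/4)
2. 1022.727ms @ 9/4 + 1704.545ms (15/4)

note 2 onset = 9/4b = 1022.727ms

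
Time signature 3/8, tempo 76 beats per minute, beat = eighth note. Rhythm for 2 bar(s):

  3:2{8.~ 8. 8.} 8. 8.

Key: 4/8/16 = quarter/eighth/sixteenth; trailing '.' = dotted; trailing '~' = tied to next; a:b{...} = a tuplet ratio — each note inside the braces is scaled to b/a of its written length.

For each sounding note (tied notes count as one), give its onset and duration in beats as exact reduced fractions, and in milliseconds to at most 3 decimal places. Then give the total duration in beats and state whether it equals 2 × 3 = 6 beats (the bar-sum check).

1) 0.0ms=0b +1578.947ms=2b
2) 1578.947ms=2b +789.474ms=1b
3) 2368.421ms=3b +1184.211ms=3/2b
4) 3552.632ms=9/2b +1184.211ms=3/2b
Σ=6b of 6 (76bpm 3/8) — PASS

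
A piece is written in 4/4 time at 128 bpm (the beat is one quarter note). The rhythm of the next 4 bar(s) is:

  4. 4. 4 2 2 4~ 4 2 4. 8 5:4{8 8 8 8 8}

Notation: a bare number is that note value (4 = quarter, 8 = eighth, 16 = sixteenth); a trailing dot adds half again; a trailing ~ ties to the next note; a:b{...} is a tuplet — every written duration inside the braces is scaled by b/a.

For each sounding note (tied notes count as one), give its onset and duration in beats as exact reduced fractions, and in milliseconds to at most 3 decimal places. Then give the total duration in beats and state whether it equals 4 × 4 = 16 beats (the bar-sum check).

1) 0.0ms=0b +703.125ms=3/2b
2) 703.125ms=3/2b +703.125ms=3/2b
3) 1406.25ms=3b +468.75ms=1b
4) 1875.0ms=4b +937.5ms=2b
5) 2812.5ms=6b +937.5ms=2b
6) 3750.0ms=8b +937.5ms=2b
7) 4687.5ms=10b +937.5ms=2b
8) 5625.0ms=12b +703.125ms=3/2b
9) 6328.125ms=27/2b +234.375ms=1/2b
10) 6562.5ms=14b +187.5ms=2/5b
11) 6750.0ms=72/5b +187.5ms=2/5b
12) 6937.5ms=74/5b +187.5ms=2/5b
13) 7125.0ms=76/5b +187.5ms=2/5b
14) 7312.5ms=78/5b +187.5ms=2/5b
Σ=16b of 16 (128bpm 4/4) — PASS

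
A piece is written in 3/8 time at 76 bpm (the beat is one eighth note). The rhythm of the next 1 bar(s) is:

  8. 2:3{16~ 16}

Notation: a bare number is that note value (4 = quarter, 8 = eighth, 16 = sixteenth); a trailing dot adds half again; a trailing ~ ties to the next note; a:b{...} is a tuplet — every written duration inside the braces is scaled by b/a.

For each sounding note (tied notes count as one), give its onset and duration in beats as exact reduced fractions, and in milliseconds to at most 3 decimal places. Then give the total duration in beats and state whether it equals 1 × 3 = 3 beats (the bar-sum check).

1) 0.0ms=0b +1184.211ms=3/2b
2) 1184.211ms=3/2b +1184.211ms=3/2b
Σ=3b of 3 (76bpm 3/8) — PASS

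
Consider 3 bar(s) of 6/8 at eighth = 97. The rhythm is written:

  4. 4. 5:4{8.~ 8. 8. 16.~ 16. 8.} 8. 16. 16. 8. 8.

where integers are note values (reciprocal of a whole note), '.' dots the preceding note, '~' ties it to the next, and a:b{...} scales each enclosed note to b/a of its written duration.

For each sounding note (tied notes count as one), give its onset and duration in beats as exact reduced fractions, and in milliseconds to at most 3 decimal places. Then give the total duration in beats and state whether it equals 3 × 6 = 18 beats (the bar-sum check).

1) 0.0ms=0b +1855.67ms=3b
2) 1855.67ms=3b +1855.67ms=3b
3) 3711.34ms=6b +1484.536ms=12/5b
4) 5195.876ms=42/5b +742.268ms=6/5b
5) 5938.144ms=48/5b +742.268ms=6/5b
6) 6680.412ms=54/5b +742.268ms=6/5b
7) 7422.68ms=12b +927.835ms=3/2b
8) 8350.515ms=27/2b +463.918ms=3/4b
9) 8814.433ms=57/4b +463.918ms=3/4b
10) 9278.351ms=15b +927.835ms=3/2b
11) 10206.186ms=33/2b +927.835ms=3/2b
Σ=18b of 18 (97bpm 6/8) — PASS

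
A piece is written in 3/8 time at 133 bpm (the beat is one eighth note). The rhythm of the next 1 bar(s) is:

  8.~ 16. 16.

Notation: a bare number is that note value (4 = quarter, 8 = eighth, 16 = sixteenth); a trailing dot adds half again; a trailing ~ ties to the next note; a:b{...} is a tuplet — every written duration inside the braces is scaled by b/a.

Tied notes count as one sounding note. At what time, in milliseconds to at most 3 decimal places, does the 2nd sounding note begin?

note 2 onset = 9/4b = 1015.038ms

1. 0.0ms @ 0 + 1015.038ms (9/4)
2. 1015.038ms @ 9/4 + 338.346ms (3/4)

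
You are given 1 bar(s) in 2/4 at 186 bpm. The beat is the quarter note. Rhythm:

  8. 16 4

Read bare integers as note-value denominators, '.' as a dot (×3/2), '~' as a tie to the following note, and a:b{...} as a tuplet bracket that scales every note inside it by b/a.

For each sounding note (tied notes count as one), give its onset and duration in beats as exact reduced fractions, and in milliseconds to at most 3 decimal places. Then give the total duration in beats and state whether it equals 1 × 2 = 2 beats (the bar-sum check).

1) 0.0ms=0b +241.935ms=3/4b
2) 241.935ms=3/4b +80.645ms=1/4b
3) 322.581ms=1b +322.581ms=1b
Σ=2b of 2 (186bpm 2/4) — PASS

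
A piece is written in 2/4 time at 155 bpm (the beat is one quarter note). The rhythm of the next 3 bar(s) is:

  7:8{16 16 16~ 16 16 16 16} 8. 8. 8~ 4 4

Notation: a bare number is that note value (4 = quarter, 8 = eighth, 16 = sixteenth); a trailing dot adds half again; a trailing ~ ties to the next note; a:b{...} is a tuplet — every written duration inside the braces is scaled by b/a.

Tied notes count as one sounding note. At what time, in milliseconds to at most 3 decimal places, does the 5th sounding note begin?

note 5 onset = 10/7b = 552.995ms

1. 0.0ms @ 0 + 110.599ms (2/7)
2. 110.599ms @ 2/7 + 110.599ms (2/7)
3. 221.198ms @ 4/7 + 221.198ms (4/7)
4. 442.396ms @ 8/7 + 110.599ms (2/7)
5. 552.995ms @ 10/7 + 110.599ms (2/7)
6. 663.594ms @ 12/7 + 110.599ms (2/7)
7. 774.194ms @ 2 + 290.323ms (3/4)
8. 1064.516ms @ 11/4 + 290.323ms (3/4)
9. 1354.839ms @ 7/2 + 580.645ms (3/2)
10. 1935.484ms @ 5 + 387.097ms (1)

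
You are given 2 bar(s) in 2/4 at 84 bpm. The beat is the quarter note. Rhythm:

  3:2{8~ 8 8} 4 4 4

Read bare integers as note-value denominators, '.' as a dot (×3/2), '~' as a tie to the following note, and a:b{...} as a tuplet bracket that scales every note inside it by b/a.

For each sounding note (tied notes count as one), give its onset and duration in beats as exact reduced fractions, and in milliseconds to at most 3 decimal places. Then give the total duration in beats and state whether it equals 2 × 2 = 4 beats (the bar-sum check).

1) 0.0ms=0b +476.19ms=2/3b
2) 476.19ms=2/3b +238.095ms=1/3b
3) 714.286ms=1b +714.286ms=1b
4) 1428.571ms=2b +714.286ms=1b
5) 2142.857ms=3b +714.286ms=1b
Σ=4b of 4 (84bpm 2/4) — PASS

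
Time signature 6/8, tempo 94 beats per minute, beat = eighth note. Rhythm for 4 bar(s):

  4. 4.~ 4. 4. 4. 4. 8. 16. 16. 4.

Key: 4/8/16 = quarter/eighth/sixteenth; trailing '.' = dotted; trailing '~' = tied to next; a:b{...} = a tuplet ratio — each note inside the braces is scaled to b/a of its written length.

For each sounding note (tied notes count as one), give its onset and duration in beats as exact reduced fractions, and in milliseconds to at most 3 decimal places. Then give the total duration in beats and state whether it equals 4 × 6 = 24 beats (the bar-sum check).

1) 0.0ms=0b +1914.894ms=3b
2) 1914.894ms=3b +3829.787ms=6b
3) 5744.681ms=9b +1914.894ms=3b
4) 7659.574ms=12b +1914.894ms=3b
5) 9574.468ms=15b +1914.894ms=3b
6) 11489.362ms=18b +957.447ms=3/2b
7) 12446.809ms=39/2b +478.723ms=3/4b
8) 12925.532ms=81/4b +478.723ms=3/4b
9) 13404.255ms=21b +1914.894ms=3b
Σ=24b of 24 (94bpm 6/8) — PASS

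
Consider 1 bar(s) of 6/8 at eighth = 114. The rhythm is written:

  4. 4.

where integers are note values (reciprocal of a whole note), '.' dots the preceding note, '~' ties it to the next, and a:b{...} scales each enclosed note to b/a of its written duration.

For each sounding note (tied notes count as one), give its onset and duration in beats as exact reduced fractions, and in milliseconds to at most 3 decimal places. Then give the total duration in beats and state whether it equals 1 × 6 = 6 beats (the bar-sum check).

1) 0.0ms=0b +1578.947ms=3b
2) 1578.947ms=3b +1578.947ms=3b
Σ=6b of 6 (114bpm 6/8) — PASS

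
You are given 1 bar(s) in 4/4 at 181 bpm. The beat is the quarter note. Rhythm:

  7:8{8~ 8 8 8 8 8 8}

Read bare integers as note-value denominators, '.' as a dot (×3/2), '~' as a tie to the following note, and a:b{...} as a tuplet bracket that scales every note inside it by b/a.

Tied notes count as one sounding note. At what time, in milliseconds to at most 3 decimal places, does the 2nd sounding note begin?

1. 0.0ms @ 0 + 378.848ms (8/7)
2. 378.848ms @ 8/7 + 189.424ms (4/7)
3. 568.272ms @ 12/7 + 189.424ms (4/7)
4. 757.695ms @ 16/7 + 189.424ms (4/7)
5. 947.119ms @ 20/7 + 189.424ms (4/7)
6. 1136.543ms @ 24/7 + 189.424ms (4/7)

note 2 onset = 8/7b = 378.848ms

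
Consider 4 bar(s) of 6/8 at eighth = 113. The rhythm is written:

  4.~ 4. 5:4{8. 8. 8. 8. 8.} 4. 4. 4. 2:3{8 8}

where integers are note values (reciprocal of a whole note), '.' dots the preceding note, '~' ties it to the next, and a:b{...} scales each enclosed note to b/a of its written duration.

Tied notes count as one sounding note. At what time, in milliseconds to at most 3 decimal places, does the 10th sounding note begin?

1. 0.0ms @ 0 + 3185.841ms (6)
2. 3185.841ms @ 6 + 637.168ms (6/5)
3. 3823.009ms @ 36/5 + 637.168ms (6/5)
4. 4460.177ms @ 42/5 + 637.168ms (6/5)
5. 5097.345ms @ 48/5 + 637.168ms (6/5)
6. 5734.513ms @ 54/5 + 637.168ms (6/5)
7. 6371.681ms @ 12 + 1592.92ms (3)
8. 7964.602ms @ 15 + 1592.92ms (3)
9. 9557.522ms @ 18 + 1592.92ms (3)
10. 11150.442ms @ 21 + 796.46ms (3/2)
11. 11946.903ms @ 45/2 + 796.46ms (3/2)

note 10 onset = 21b = 11150.442ms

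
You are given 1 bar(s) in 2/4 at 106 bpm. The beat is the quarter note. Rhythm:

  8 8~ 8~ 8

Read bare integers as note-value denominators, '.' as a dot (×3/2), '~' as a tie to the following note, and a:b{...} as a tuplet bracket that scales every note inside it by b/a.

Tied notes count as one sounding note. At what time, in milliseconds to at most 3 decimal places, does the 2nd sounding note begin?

note 2 onset = 1/2b = 283.019ms

1. 0.0ms @ 0 + 283.019ms (1/2)
2. 283.019ms @ 1/2 + 849.057ms (3/2)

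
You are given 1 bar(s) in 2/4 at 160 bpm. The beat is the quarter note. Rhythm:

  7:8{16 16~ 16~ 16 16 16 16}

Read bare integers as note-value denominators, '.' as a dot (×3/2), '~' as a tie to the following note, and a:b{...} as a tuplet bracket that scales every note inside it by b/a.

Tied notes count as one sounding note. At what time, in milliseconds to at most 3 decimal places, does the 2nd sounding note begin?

note 2 onset = 2/7b = 107.143ms

1. 0.0ms @ 0 + 107.143ms (2/7)
2. 107.143ms @ 2/7 + 321.429ms (6/7)
3. 428.571ms @ 8/7 + 107.143ms (2/7)
4. 535.714ms @ 10/7 + 107.143ms (2/7)
5. 642.857ms @ 12/7 + 107.143ms (2/7)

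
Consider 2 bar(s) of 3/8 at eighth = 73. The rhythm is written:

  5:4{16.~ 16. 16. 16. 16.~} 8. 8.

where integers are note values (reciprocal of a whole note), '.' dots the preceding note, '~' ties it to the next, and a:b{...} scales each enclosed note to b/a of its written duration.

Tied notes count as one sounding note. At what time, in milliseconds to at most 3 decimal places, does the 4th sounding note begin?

note 4 onset = 12/5b = 1972.603ms

1. 0.0ms @ 0 + 986.301ms (6/5)
2. 986.301ms @ 6/5 + 493.151ms (3/5)
3. 1479.452ms @ 9/5 + 493.151ms (3/5)
4. 1972.603ms @ 12/5 + 1726.027ms (21/10)
5. 3698.63ms @ 9/2 + 1232.877ms (3/2)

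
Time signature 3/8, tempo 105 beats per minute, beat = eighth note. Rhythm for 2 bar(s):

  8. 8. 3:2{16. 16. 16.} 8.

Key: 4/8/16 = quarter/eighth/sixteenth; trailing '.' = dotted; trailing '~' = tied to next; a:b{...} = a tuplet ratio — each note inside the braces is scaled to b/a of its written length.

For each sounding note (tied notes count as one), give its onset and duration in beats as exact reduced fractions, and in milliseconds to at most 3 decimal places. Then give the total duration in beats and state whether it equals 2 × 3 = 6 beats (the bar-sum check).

1) 0.0ms=0b +857.143ms=3/2b
2) 857.143ms=3/2b +857.143ms=3/2b
3) 1714.286ms=3b +285.714ms=1/2b
4) 2000.0ms=7/2b +285.714ms=1/2b
5) 2285.714ms=4b +285.714ms=1/2b
6) 2571.429ms=9/2b +857.143ms=3/2b
Σ=6b of 6 (105bpm 3/8) — PASS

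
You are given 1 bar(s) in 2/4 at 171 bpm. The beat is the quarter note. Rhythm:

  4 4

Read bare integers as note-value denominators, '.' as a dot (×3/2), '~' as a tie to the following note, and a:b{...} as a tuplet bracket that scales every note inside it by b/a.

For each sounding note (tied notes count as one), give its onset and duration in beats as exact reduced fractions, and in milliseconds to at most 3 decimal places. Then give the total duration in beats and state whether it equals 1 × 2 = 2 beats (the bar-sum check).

1) 0.0ms=0b +350.877ms=1b
2) 350.877ms=1b +350.877ms=1b
Σ=2b of 2 (171bpm 2/4) — PASS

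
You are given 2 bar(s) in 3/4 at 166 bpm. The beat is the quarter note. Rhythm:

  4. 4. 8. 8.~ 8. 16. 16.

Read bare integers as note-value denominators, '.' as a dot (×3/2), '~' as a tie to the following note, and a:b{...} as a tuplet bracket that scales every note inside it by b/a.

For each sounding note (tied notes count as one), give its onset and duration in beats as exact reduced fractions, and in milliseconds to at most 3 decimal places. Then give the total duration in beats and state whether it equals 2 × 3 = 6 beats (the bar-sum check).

1) 0.0ms=0b +542.169ms=3/2b
2) 542.169ms=3/2b +542.169ms=3/2b
3) 1084.337ms=3b +271.084ms=3/4b
4) 1355.422ms=15/4b +542.169ms=3/2b
5) 1897.59ms=21/4b +135.542ms=3/8b
6) 2033.133ms=45/8b +135.542ms=3/8b
Σ=6b of 6 (166bpm 3/4) — PASS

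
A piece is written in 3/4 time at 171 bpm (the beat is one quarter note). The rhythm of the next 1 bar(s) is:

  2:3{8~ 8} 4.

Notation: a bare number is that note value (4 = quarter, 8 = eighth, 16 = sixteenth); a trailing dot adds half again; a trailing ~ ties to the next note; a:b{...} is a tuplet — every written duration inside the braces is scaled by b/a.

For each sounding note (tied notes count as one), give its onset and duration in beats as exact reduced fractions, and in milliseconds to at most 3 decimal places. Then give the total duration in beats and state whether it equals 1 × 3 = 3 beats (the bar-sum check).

1) 0.0ms=0b +526.316ms=3/2b
2) 526.316ms=3/2b +526.316ms=3/2b
Σ=3b of 3 (171bpm 3/4) — PASS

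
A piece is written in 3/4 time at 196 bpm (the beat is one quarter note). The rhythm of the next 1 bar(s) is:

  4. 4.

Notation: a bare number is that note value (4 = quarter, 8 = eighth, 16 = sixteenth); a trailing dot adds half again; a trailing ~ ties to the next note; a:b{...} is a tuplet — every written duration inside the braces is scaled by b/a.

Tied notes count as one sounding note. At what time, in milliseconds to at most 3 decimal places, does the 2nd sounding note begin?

1. 0.0ms @ 0 + 459.184ms (3/2)
2. 459.184ms @ 3/2 + 459.184ms (3/2)

note 2 onset = 3/2b = 459.184ms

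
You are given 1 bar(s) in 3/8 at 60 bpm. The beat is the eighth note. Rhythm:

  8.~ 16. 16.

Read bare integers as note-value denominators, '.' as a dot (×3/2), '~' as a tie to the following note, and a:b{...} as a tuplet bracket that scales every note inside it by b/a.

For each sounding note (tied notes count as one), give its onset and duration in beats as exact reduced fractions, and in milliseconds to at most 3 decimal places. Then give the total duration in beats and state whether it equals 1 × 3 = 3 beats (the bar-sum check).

1) 0.0ms=0b +2250.0ms=9/4b
2) 2250.0ms=9/4b +750.0ms=3/4b
Σ=3b of 3 (60bpm 3/8) — PASS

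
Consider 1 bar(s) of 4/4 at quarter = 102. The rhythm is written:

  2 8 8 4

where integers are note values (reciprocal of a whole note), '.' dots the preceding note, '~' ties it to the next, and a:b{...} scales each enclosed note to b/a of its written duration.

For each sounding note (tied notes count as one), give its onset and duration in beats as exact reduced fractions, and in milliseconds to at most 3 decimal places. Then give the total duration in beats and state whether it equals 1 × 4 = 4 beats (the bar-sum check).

1) 0.0ms=0b +1176.471ms=2b
2) 1176.471ms=2b +294.118ms=1/2b
3) 1470.588ms=5/2b +294.118ms=1/2b
4) 1764.706ms=3b +588.235ms=1b
Σ=4b of 4 (102bpm 4/4) — PASS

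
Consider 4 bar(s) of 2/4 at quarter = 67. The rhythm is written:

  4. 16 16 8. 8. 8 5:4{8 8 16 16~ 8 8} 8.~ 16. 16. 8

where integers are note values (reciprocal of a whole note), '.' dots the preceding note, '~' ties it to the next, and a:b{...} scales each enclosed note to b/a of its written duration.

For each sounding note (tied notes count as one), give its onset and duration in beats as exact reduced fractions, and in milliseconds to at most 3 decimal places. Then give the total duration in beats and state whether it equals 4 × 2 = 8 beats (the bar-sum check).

1) 0.0ms=0b +1343.284ms=3/2b
2) 1343.284ms=3/2b +223.881ms=1/4b
3) 1567.164ms=7/4b +223.881ms=1/4b
4) 1791.045ms=2b +671.642ms=3/4b
5) 2462.687ms=11/4b +671.642ms=3/4b
6) 3134.328ms=7/2b +447.761ms=1/2b
7) 3582.09ms=4b +358.209ms=2/5b
8) 3940.299ms=22/5b +358.209ms=2/5b
9) 4298.507ms=24/5b +179.104ms=1/5b
10) 4477.612ms=5b +537.313ms=3/5b
11) 5014.925ms=28/5b +358.209ms=2/5b
12) 5373.134ms=6b +1007.463ms=9/8b
13) 6380.597ms=57/8b +335.821ms=3/8b
14) 6716.418ms=15/2b +447.761ms=1/2b
Σ=8b of 8 (67bpm 2/4) — PASS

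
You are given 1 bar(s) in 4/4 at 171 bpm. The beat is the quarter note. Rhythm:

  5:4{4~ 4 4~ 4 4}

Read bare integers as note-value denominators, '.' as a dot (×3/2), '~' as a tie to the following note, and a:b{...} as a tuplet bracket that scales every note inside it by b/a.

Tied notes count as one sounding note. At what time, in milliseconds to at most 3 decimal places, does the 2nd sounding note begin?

note 2 onset = 8/5b = 561.404ms

1. 0.0ms @ 0 + 561.404ms (8/5)
2. 561.404ms @ 8/5 + 561.404ms (8/5)
3. 1122.807ms @ 16/5 + 280.702ms (4/5)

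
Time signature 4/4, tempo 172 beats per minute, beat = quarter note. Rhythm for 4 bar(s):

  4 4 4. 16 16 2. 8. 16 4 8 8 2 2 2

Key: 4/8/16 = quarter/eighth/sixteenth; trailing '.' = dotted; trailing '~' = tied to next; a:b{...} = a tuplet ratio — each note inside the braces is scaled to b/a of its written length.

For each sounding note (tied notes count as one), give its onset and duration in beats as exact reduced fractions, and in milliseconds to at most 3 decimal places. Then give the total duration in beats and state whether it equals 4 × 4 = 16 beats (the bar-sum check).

1) 0.0ms=0b +348.837ms=1b
2) 348.837ms=1b +348.837ms=1b
3) 697.674ms=2b +523.256ms=3/2b
4) 1220.93ms=7/2b +87.209ms=1/4b
5) 1308.14ms=15/4b +87.209ms=1/4b
6) 1395.349ms=4b +1046.512ms=3b
7) 2441.86ms=7b +261.628ms=3/4b
8) 2703.488ms=31/4b +87.209ms=1/4b
9) 2790.698ms=8b +348.837ms=1b
10) 3139.535ms=9b +174.419ms=1/2b
11) 3313.953ms=19/2b +174.419ms=1/2b
12) 3488.372ms=10b +697.674ms=2b
13) 4186.047ms=12b +697.674ms=2b
14) 4883.721ms=14b +697.674ms=2b
Σ=16b of 16 (172bpm 4/4) — PASS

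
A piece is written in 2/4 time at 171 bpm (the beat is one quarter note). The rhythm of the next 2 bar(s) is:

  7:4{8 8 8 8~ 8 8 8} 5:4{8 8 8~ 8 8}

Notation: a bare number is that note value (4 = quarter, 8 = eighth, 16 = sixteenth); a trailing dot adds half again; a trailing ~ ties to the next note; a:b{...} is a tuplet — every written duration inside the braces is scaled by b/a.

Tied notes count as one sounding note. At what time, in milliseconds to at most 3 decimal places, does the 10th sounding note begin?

note 10 onset = 18/5b = 1263.158ms

1. 0.0ms @ 0 + 100.251ms (2/7)
2. 100.251ms @ 2/7 + 100.251ms (2/7)
3. 200.501ms @ 4/7 + 100.251ms (2/7)
4. 300.752ms @ 6/7 + 200.501ms (4/7)
5. 501.253ms @ 10/7 + 100.251ms (2/7)
6. 601.504ms @ 12/7 + 100.251ms (2/7)
7. 701.754ms @ 2 + 140.351ms (2/5)
8. 842.105ms @ 12/5 + 140.351ms (2/5)
9. 982.456ms @ 14/5 + 280.702ms (4/5)
10. 1263.158ms @ 18/5 + 140.351ms (2/5)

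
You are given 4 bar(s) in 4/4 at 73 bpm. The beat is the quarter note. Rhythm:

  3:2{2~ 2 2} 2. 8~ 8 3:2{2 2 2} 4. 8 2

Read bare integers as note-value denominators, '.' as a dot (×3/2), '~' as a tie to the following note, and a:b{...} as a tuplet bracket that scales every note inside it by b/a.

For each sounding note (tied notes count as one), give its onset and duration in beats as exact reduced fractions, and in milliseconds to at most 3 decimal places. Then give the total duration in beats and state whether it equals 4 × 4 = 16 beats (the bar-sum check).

1) 0.0ms=0b +2191.781ms=8/3b
2) 2191.781ms=8/3b +1095.89ms=4/3b
3) 3287.671ms=4b +2465.753ms=3b
4) 5753.425ms=7b +821.918ms=1b
5) 6575.342ms=8b +1095.89ms=4/3b
6) 7671.233ms=28/3b +1095.89ms=4/3b
7) 8767.123ms=32/3b +1095.89ms=4/3b
8) 9863.014ms=12b +1232.877ms=3/2b
9) 11095.89ms=27/2b +410.959ms=1/2b
10) 11506.849ms=14b +1643.836ms=2b
Σ=16b of 16 (73bpm 4/4) — PASS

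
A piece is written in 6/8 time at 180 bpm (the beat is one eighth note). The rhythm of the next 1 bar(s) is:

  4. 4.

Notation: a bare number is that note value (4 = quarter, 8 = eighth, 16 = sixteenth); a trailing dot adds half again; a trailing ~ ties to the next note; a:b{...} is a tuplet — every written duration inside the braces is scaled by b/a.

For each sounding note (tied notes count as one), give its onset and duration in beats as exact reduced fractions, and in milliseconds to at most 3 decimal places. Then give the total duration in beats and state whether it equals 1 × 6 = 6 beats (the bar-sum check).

1) 0.0ms=0b +1000.0ms=3b
2) 1000.0ms=3b +1000.0ms=3b
Σ=6b of 6 (180bpm 6/8) — PASS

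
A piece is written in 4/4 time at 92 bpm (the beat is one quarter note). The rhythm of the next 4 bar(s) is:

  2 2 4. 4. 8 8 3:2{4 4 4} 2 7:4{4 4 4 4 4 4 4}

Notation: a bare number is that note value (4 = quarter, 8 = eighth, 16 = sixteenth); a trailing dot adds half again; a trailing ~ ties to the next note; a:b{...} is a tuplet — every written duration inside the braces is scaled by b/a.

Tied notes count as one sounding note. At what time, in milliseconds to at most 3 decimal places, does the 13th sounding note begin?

1. 0.0ms @ 0 + 1304.348ms (2)
2. 1304.348ms @ 2 + 1304.348ms (2)
3. 2608.696ms @ 4 + 978.261ms (3/2)
4. 3586.957ms @ 11/2 + 978.261ms (3/2)
5. 4565.217ms @ 7 + 326.087ms (1/2)
6. 4891.304ms @ 15/2 + 326.087ms (1/2)
7. 5217.391ms @ 8 + 434.783ms (2/3)
8. 5652.174ms @ 26/3 + 434.783ms (2/3)
9. 6086.957ms @ 28/3 + 434.783ms (2/3)
10. 6521.739ms @ 10 + 1304.348ms (2)
11. 7826.087ms @ 12 + 372.671ms (4/7)
12. 8198.758ms @ 88/7 + 372.671ms (4/7)
13. 8571.429ms @ 92/7 + 372.671ms (4/7)
14. 8944.099ms @ 96/7 + 372.671ms (4/7)
15. 9316.77ms @ 100/7 + 372.671ms (4/7)
16. 9689.441ms @ 104/7 + 372.671ms (4/7)
17. 10062.112ms @ 108/7 + 372.671ms (4/7)

note 13 onset = 92/7b = 8571.429ms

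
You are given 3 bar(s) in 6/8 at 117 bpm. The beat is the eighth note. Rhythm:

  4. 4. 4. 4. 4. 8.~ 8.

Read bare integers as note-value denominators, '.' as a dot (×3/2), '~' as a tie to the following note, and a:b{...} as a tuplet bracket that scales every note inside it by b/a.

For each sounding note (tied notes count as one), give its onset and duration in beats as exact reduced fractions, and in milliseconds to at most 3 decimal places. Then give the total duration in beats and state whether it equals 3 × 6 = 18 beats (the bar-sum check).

1) 0.0ms=0b +1538.462ms=3b
2) 1538.462ms=3b +1538.462ms=3b
3) 3076.923ms=6b +1538.462ms=3b
4) 4615.385ms=9b +1538.462ms=3b
5) 6153.846ms=12b +1538.462ms=3b
6) 7692.308ms=15b +1538.462ms=3b
Σ=18b of 18 (117bpm 6/8) — PASS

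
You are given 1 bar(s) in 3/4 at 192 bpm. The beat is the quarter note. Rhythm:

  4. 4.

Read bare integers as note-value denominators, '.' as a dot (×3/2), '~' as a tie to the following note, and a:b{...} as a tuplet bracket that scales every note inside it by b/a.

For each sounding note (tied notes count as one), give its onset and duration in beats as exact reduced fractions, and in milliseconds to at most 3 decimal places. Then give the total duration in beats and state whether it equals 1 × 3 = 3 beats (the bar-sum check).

1) 0.0ms=0b +468.75ms=3/2b
2) 468.75ms=3/2b +468.75ms=3/2b
Σ=3b of 3 (192bpm 3/4) — PASS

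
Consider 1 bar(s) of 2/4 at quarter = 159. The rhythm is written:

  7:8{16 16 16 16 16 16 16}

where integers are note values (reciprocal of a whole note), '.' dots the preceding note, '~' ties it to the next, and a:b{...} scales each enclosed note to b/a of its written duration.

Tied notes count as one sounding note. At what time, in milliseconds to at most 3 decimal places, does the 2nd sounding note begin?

1. 0.0ms @ 0 + 107.817ms (2/7)
2. 107.817ms @ 2/7 + 107.817ms (2/7)
3. 215.633ms @ 4/7 + 107.817ms (2/7)
4. 323.45ms @ 6/7 + 107.817ms (2/7)
5. 431.267ms @ 8/7 + 107.817ms (2/7)
6. 539.084ms @ 10/7 + 107.817ms (2/7)
7. 646.9ms @ 12/7 + 107.817ms (2/7)

note 2 onset = 2/7b = 107.817ms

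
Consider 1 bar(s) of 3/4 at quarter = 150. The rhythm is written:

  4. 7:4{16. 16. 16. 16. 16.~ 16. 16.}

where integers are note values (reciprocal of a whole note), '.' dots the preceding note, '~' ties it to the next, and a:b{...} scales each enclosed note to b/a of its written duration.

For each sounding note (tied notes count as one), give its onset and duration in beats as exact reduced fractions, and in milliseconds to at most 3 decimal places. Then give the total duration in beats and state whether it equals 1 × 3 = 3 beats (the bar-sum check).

1) 0.0ms=0b +600.0ms=3/2b
2) 600.0ms=3/2b +85.714ms=3/14b
3) 685.714ms=12/7b +85.714ms=3/14b
4) 771.429ms=27/14b +85.714ms=3/14b
5) 857.143ms=15/7b +85.714ms=3/14b
6) 942.857ms=33/14b +171.429ms=3/7b
7) 1114.286ms=39/14b +85.714ms=3/14b
Σ=3b of 3 (150bpm 3/4) — PASS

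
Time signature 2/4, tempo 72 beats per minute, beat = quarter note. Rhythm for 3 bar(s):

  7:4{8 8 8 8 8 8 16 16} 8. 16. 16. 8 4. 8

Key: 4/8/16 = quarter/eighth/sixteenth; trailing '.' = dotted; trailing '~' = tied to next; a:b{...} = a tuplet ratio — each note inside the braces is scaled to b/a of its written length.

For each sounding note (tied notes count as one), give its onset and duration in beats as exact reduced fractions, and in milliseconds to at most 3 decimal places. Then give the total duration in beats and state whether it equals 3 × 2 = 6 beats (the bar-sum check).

1) 0.0ms=0b +238.095ms=2/7b
2) 238.095ms=2/7b +238.095ms=2/7b
3) 476.19ms=4/7b +238.095ms=2/7b
4) 714.286ms=6/7b +238.095ms=2/7b
5) 952.381ms=8/7b +238.095ms=2/7b
6) 1190.476ms=10/7b +238.095ms=2/7b
7) 1428.571ms=12/7b +119.048ms=1/7b
8) 1547.619ms=13/7b +119.048ms=1/7b
9) 1666.667ms=2b +625.0ms=3/4b
10) 2291.667ms=11/4b +312.5ms=3/8b
11) 2604.167ms=25/8b +312.5ms=3/8b
12) 2916.667ms=7/2b +416.667ms=1/2b
13) 3333.333ms=4b +1250.0ms=3/2b
14) 4583.333ms=11/2b +416.667ms=1/2b
Σ=6b of 6 (72bpm 2/4) — PASS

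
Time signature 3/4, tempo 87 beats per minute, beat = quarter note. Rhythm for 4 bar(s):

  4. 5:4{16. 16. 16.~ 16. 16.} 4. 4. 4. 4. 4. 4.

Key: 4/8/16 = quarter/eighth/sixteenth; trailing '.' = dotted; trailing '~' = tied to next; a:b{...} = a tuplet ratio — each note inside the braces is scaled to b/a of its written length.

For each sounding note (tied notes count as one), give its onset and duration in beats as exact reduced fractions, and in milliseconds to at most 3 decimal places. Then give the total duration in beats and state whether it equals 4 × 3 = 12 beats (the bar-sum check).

1) 0.0ms=0b +1034.483ms=3/2b
2) 1034.483ms=3/2b +206.897ms=3/10b
3) 1241.379ms=9/5b +206.897ms=3/10b
4) 1448.276ms=21/10b +413.793ms=3/5b
5) 1862.069ms=27/10b +206.897ms=3/10b
6) 2068.966ms=3b +1034.483ms=3/2b
7) 3103.448ms=9/2b +1034.483ms=3/2b
8) 4137.931ms=6b +1034.483ms=3/2b
9) 5172.414ms=15/2b +1034.483ms=3/2b
10) 6206.897ms=9b +1034.483ms=3/2b
11) 7241.379ms=21/2b +1034.483ms=3/2b
Σ=12b of 12 (87bpm 3/4) — PASS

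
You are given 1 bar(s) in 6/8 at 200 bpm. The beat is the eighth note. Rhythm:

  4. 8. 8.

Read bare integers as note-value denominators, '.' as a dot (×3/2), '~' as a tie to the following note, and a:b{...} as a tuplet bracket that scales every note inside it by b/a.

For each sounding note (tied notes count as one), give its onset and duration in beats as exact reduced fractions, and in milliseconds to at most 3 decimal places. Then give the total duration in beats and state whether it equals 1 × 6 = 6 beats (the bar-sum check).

1) 0.0ms=0b +900.0ms=3b
2) 900.0ms=3b +450.0ms=3/2b
3) 1350.0ms=9/2b +450.0ms=3/2b
Σ=6b of 6 (200bpm 6/8) — PASS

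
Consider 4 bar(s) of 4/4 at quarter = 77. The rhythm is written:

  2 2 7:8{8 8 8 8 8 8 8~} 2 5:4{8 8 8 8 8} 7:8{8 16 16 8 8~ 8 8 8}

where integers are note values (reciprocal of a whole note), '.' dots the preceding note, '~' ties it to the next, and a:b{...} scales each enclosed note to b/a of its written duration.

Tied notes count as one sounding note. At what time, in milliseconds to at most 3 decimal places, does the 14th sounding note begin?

note 14 onset = 58/5b = 9038.961ms

1. 0.0ms @ 0 + 1558.442ms (2)
2. 1558.442ms @ 2 + 1558.442ms (2)
3. 3116.883ms @ 4 + 445.269ms (4/7)
4. 3562.152ms @ 32/7 + 445.269ms (4/7)
5. 4007.421ms @ 36/7 + 445.269ms (4/7)
6. 4452.69ms @ 40/7 + 445.269ms (4/7)
7. 4897.959ms @ 44/7 + 445.269ms (4/7)
8. 5343.228ms @ 48/7 + 445.269ms (4/7)
9. 5788.497ms @ 52/7 + 2003.711ms (18/7)
10. 7792.208ms @ 10 + 311.688ms (2/5)
11. 8103.896ms @ 52/5 + 311.688ms (2/5)
12. 8415.584ms @ 54/5 + 311.688ms (2/5)
13. 8727.273ms @ 56/5 + 311.688ms (2/5)
14. 9038.961ms @ 58/5 + 311.688ms (2/5)
15. 9350.649ms @ 12 + 445.269ms (4/7)
16. 9795.918ms @ 88/7 + 222.635ms (2/7)
17. 10018.553ms @ 90/7 + 222.635ms (2/7)
18. 10241.187ms @ 92/7 + 445.269ms (4/7)
19. 10686.456ms @ 96/7 + 890.538ms (8/7)
20. 11576.994ms @ 104/7 + 445.269ms (4/7)
21. 12022.263ms @ 108/7 + 445.269ms (4/7)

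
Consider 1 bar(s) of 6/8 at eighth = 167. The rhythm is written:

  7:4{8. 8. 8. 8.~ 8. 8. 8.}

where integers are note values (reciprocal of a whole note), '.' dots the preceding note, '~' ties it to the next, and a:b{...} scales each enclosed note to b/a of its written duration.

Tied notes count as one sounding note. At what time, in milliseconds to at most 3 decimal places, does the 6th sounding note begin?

note 6 onset = 36/7b = 1847.733ms

1. 0.0ms @ 0 + 307.956ms (6/7)
2. 307.956ms @ 6/7 + 307.956ms (6/7)
3. 615.911ms @ 12/7 + 307.956ms (6/7)
4. 923.867ms @ 18/7 + 615.911ms (12/7)
5. 1539.778ms @ 30/7 + 307.956ms (6/7)
6. 1847.733ms @ 36/7 + 307.956ms (6/7)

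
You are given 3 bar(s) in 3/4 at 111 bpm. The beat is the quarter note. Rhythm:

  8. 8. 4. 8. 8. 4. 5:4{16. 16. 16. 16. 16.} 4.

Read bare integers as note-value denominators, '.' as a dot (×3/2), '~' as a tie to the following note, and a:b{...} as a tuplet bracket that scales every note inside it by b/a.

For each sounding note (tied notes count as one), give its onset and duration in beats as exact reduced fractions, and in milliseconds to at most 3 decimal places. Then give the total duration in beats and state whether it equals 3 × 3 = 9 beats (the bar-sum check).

1) 0.0ms=0b +405.405ms=3/4b
2) 405.405ms=3/4b +405.405ms=3/4b
3) 810.811ms=3/2b +810.811ms=3/2b
4) 1621.622ms=3b +405.405ms=3/4b
5) 2027.027ms=15/4b +405.405ms=3/4b
6) 2432.432ms=9/2b +810.811ms=3/2b
7) 3243.243ms=6b +162.162ms=3/10b
8) 3405.405ms=63/10b +162.162ms=3/10b
9) 3567.568ms=33/5b +162.162ms=3/10b
10) 3729.73ms=69/10b +162.162ms=3/10b
11) 3891.892ms=36/5b +162.162ms=3/10b
12) 4054.054ms=15/2b +810.811ms=3/2b
Σ=9b of 9 (111bpm 3/4) — PASS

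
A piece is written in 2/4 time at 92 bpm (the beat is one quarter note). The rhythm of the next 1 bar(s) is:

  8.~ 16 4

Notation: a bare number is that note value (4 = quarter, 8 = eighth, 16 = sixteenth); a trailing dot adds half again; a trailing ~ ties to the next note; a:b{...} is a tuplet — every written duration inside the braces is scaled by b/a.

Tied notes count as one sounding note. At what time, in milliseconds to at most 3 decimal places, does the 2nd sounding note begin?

note 2 onset = 1b = 652.174ms

1. 0.0ms @ 0 + 652.174ms (1)
2. 652.174ms @ 1 + 652.174ms (1)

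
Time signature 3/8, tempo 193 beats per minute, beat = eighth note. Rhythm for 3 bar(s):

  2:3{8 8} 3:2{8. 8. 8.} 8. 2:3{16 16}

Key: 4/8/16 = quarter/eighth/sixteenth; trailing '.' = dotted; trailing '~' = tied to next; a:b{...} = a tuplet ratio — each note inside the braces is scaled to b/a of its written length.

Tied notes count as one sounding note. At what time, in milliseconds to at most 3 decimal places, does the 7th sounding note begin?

note 7 onset = 15/2b = 2331.606ms

1. 0.0ms @ 0 + 466.321ms (3/2)
2. 466.321ms @ 3/2 + 466.321ms (3/2)
3. 932.642ms @ 3 + 310.881ms (1)
4. 1243.523ms @ 4 + 310.881ms (1)
5. 1554.404ms @ 5 + 310.881ms (1)
6. 1865.285ms @ 6 + 466.321ms (3/2)
7. 2331.606ms @ 15/2 + 233.161ms (3/4)
8. 2564.767ms @ 33/4 + 233.161ms (3/4)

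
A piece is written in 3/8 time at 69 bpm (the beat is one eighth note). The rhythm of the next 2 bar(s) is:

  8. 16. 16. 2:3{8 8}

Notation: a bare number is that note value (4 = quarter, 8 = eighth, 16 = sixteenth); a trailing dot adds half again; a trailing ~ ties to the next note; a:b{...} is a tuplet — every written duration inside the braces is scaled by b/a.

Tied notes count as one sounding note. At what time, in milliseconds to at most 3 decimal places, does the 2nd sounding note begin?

1. 0.0ms @ 0 + 1304.348ms (3/2)
2. 1304.348ms @ 3/2 + 652.174ms (3/4)
3. 1956.522ms @ 9/4 + 652.174ms (3/4)
4. 2608.696ms @ 3 + 1304.348ms (3/2)
5. 3913.043ms @ 9/2 + 1304.348ms (3/2)

note 2 onset = 3/2b = 1304.348ms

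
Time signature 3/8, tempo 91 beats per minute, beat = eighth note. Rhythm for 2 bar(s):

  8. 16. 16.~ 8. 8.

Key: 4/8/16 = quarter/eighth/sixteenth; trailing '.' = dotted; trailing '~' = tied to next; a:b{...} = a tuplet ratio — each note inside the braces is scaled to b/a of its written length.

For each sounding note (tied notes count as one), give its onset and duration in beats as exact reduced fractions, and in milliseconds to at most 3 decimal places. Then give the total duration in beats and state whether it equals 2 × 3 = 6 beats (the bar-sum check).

1) 0.0ms=0b +989.011ms=3/2b
2) 989.011ms=3/2b +494.505ms=3/4b
3) 1483.516ms=9/4b +1483.516ms=9/4b
4) 2967.033ms=9/2b +989.011ms=3/2b
Σ=6b of 6 (91bpm 3/8) — PASS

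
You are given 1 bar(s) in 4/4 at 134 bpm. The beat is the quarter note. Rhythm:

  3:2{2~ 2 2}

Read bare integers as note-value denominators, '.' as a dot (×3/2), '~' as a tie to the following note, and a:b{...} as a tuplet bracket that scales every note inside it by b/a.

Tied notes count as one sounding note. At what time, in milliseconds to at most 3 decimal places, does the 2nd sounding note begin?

note 2 onset = 8/3b = 1194.03ms

1. 0.0ms @ 0 + 1194.03ms (8/3)
2. 1194.03ms @ 8/3 + 597.015ms (4/3)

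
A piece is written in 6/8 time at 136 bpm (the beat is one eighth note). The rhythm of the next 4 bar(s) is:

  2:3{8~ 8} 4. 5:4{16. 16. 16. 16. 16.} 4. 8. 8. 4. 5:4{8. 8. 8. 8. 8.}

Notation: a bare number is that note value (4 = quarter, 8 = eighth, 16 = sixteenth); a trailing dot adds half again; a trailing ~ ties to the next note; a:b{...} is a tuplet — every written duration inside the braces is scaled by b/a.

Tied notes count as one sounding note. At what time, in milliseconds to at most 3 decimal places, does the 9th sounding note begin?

note 9 onset = 12b = 5294.118ms

1. 0.0ms @ 0 + 1323.529ms (3)
2. 1323.529ms @ 3 + 1323.529ms (3)
3. 2647.059ms @ 6 + 264.706ms (3/5)
4. 2911.765ms @ 33/5 + 264.706ms (3/5)
5. 3176.471ms @ 36/5 + 264.706ms (3/5)
6. 3441.176ms @ 39/5 + 264.706ms (3/5)
7. 3705.882ms @ 42/5 + 264.706ms (3/5)
8. 3970.588ms @ 9 + 1323.529ms (3)
9. 5294.118ms @ 12 + 661.765ms (3/2)
10. 5955.882ms @ 27/2 + 661.765ms (3/2)
11. 6617.647ms @ 15 + 1323.529ms (3)
12. 7941.176ms @ 18 + 529.412ms (6/5)
13. 8470.588ms @ 96/5 + 529.412ms (6/5)
14. 9000.0ms @ 102/5 + 529.412ms (6/5)
15. 9529.412ms @ 108/5 + 529.412ms (6/5)
16. 10058.824ms @ 114/5 + 529.412ms (6/5)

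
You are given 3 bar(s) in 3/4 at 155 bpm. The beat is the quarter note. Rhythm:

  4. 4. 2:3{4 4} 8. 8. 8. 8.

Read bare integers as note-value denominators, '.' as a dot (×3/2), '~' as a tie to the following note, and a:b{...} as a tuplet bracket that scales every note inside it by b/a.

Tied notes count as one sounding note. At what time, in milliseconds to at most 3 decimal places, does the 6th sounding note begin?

note 6 onset = 27/4b = 2612.903ms

1. 0.0ms @ 0 + 580.645ms (3/2)
2. 580.645ms @ 3/2 + 580.645ms (3/2)
3. 1161.29ms @ 3 + 580.645ms (3/2)
4. 1741.935ms @ 9/2 + 580.645ms (3/2)
5. 2322.581ms @ 6 + 290.323ms (3/4)
6. 2612.903ms @ 27/4 + 290.323ms (3/4)
7. 2903.226ms @ 15/2 + 290.323ms (3/4)
8. 3193.548ms @ 33/4 + 290.323ms (3/4)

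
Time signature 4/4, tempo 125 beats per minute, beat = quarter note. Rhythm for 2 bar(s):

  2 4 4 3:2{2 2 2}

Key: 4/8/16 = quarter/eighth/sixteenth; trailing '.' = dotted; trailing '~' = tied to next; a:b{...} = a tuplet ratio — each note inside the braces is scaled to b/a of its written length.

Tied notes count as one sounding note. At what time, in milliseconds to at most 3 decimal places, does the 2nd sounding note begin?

note 2 onset = 2b = 960.0ms

1. 0.0ms @ 0 + 960.0ms (2)
2. 960.0ms @ 2 + 480.0ms (1)
3. 1440.0ms @ 3 + 480.0ms (1)
4. 1920.0ms @ 4 + 640.0ms (4/3)
5. 2560.0ms @ 16/3 + 640.0ms (4/3)
6. 3200.0ms @ 20/3 + 640.0ms (4/3)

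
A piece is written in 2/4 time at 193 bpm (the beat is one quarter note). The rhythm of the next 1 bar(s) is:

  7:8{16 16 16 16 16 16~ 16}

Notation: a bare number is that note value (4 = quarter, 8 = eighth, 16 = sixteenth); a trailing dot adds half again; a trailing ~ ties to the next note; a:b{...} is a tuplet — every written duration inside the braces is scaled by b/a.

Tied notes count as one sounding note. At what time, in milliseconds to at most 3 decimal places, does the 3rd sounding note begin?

note 3 onset = 4/7b = 177.646ms

1. 0.0ms @ 0 + 88.823ms (2/7)
2. 88.823ms @ 2/7 + 88.823ms (2/7)
3. 177.646ms @ 4/7 + 88.823ms (2/7)
4. 266.469ms @ 6/7 + 88.823ms (2/7)
5. 355.292ms @ 8/7 + 88.823ms (2/7)
6. 444.115ms @ 10/7 + 177.646ms (4/7)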